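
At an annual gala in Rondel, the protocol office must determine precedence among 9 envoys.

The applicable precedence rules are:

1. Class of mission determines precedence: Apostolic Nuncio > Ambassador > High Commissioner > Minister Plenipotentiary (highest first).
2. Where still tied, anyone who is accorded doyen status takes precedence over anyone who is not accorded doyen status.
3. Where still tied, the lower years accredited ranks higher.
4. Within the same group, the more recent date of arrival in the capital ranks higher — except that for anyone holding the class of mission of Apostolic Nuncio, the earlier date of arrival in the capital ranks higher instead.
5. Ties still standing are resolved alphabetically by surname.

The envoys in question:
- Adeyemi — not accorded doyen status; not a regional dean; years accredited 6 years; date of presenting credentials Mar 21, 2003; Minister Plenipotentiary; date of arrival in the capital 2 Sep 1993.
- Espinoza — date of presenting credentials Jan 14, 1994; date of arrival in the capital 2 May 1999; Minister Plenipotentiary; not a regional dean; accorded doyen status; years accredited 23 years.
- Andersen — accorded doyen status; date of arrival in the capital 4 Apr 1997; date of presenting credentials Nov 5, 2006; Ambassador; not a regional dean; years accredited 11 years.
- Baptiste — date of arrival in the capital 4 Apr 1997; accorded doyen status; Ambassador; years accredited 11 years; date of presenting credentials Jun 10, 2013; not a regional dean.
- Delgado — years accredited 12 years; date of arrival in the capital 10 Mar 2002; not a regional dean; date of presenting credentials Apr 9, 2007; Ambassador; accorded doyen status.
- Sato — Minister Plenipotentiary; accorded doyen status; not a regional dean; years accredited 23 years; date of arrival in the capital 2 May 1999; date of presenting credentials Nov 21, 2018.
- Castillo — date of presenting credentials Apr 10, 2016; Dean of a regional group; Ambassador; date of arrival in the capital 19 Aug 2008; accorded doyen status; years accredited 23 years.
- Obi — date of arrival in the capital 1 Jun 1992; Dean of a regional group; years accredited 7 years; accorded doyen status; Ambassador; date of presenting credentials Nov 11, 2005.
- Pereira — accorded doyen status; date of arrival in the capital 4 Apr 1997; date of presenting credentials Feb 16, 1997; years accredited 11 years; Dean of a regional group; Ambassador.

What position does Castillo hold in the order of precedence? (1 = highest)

By class of mission: Obi, Andersen, Baptiste, Pereira, Delgado and Castillo (Ambassador); then Espinoza, Sato and Adeyemi (Minister Plenipotentiary).
Obi, Andersen, Baptiste, Pereira, Delgado and Castillo are each accorded doyen status, so the next rule applies.
Among Obi, Andersen, Baptiste, Pereira, Delgado and Castillo, by years accredited (lower first): Obi (7 years) before Andersen, Baptiste and Pereira (11 years) before Delgado (12 years) before Castillo (23 years).
Andersen, Baptiste and Pereira all have date of arrival in the capital 4 Apr 1997, so the next rule applies.
Among Andersen, Baptiste and Pereira, alphabetically by surname: Andersen before Baptiste before Pereira.
Among Espinoza, Sato and Adeyemi, accorded doyen status before not accorded doyen status: Espinoza and Sato (accorded doyen status) before Adeyemi (not accorded doyen status).
Espinoza and Sato both have years accredited 23 years, so the next rule applies.
Espinoza and Sato both have date of arrival in the capital 2 May 1999, so the next rule applies.
Among Espinoza and Sato, alphabetically by surname: Espinoza before Sato.
Order: Obi, Andersen, Baptiste, Pereira, Delgado, Castillo, Espinoza, Sato, Adeyemi. So position 6.

6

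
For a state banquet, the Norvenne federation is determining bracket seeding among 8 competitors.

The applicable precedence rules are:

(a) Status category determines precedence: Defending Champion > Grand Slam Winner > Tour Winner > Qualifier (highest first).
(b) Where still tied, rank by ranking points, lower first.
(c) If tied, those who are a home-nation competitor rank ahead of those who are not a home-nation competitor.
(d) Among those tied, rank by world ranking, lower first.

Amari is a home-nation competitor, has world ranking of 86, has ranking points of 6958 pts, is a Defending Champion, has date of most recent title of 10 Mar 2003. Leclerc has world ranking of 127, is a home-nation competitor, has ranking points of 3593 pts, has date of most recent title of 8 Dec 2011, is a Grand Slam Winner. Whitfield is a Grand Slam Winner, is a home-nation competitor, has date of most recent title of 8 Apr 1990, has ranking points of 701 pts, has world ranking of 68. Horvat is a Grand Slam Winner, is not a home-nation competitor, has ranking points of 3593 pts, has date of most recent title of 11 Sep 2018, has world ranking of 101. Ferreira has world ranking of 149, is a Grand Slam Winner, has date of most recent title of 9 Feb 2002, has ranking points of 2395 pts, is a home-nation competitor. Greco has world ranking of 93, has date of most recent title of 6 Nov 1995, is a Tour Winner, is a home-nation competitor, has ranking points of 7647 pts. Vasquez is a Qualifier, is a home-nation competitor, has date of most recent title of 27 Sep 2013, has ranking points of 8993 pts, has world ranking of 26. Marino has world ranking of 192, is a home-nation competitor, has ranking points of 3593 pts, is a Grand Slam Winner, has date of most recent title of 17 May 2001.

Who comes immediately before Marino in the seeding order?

By status category: Amari (Defending Champion); then Whitfield, Ferreira, Leclerc, Marino and Horvat (Grand Slam Winner); then Greco (Tour Winner); then Vasquez (Qualifier).
Among Whitfield, Ferreira, Leclerc, Marino and Horvat, by ranking points (lower first): Whitfield (701 pts) before Ferreira (2395 pts) before Leclerc, Marino and Horvat (3593 pts).
Among Leclerc, Marino and Horvat, a home-nation competitor before not a home-nation competitor: Leclerc and Marino (a home-nation competitor) before Horvat (not a home-nation competitor).
Among Leclerc and Marino, by world ranking (lower first): Leclerc (127) before Marino (192).
Order: Amari, Whitfield, Ferreira, Leclerc, Marino, Horvat, Greco, Vasquez.

Leclerc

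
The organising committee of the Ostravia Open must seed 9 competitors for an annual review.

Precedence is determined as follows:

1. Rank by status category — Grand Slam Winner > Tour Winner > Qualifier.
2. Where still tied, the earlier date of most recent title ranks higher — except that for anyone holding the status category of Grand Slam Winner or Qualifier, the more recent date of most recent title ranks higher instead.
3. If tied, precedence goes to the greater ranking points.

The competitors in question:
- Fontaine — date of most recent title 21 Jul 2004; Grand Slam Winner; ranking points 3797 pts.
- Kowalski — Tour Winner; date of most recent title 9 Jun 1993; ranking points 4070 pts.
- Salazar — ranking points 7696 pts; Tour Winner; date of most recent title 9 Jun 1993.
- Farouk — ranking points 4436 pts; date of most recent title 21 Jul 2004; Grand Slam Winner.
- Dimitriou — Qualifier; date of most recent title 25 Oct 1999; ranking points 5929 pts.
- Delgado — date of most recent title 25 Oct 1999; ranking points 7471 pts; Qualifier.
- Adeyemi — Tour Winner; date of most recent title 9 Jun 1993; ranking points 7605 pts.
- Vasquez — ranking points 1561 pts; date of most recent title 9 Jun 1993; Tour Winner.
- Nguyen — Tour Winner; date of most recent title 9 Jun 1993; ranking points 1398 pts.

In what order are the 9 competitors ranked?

By status category: Farouk and Fontaine (Grand Slam Winner); then Salazar, Adeyemi, Kowalski, Vasquez and Nguyen (Tour Winner); then Delgado and Dimitriou (Qualifier).
Farouk and Fontaine both have date of most recent title 21 Jul 2004, so the next rule applies.
Among Farouk and Fontaine, by ranking points (higher first): Farouk (4436 pts) before Fontaine (3797 pts).
Salazar, Adeyemi, Kowalski, Vasquez and Nguyen all have date of most recent title 9 Jun 1993, so the next rule applies.
Among Salazar, Adeyemi, Kowalski, Vasquez and Nguyen, by ranking points (higher first): Salazar (7696 pts) before Adeyemi (7605 pts) before Kowalski (4070 pts) before Vasquez (1561 pts) before Nguyen (1398 pts).
Delgado and Dimitriou both have date of most recent title 25 Oct 1999, so the next rule applies.
Among Delgado and Dimitriou, by ranking points (higher first): Delgado (7471 pts) before Dimitriou (5929 pts).
Full order: Farouk, Fontaine, Salazar, Adeyemi, Kowalski, Vasquez, Nguyen, Delgado, Dimitriou.

Farouk, Fontaine, Salazar, Adeyemi, Kowalski, Vasquez, Nguyen, Delgado, Dimitriou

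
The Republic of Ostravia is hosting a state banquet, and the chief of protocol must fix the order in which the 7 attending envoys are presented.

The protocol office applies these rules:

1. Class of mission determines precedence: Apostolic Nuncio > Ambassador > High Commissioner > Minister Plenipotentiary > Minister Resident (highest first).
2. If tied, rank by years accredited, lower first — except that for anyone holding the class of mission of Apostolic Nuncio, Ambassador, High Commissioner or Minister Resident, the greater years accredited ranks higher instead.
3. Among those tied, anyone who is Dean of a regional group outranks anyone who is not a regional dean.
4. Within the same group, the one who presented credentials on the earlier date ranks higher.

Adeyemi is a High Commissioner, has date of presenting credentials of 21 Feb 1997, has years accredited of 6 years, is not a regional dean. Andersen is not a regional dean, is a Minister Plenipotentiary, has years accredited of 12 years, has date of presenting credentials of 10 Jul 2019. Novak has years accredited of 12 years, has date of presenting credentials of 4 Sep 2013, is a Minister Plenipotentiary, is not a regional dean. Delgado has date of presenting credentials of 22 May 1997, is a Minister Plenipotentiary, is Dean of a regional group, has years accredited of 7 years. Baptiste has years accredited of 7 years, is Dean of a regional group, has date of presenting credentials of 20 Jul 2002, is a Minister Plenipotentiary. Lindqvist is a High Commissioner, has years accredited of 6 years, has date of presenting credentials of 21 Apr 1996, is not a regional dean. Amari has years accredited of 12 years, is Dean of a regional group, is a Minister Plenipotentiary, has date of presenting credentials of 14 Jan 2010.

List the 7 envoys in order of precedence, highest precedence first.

Lindqvist, Adeyemi, Delgado, Baptiste, Amari, Novak, Andersen

By class of mission: Lindqvist and Adeyemi (High Commissioner); then Delgado, Baptiste, Amari, Novak and Andersen (Minister Plenipotentiary).
Lindqvist and Adeyemi both have years accredited 6 years, so the next rule applies.
Lindqvist and Adeyemi are each not a regional dean, so the next rule applies.
Among Lindqvist and Adeyemi, by date of presenting credentials (earlier first): Lindqvist (21 Apr 1996) before Adeyemi (21 Feb 1997).
Among Delgado, Baptiste, Amari, Novak and Andersen, by years accredited (lower first): Delgado and Baptiste (7 years) before Amari, Novak and Andersen (12 years).
Delgado and Baptiste are each Dean of a regional group, so the next rule applies.
Among Delgado and Baptiste, by date of presenting credentials (earlier first): Delgado (22 May 1997) before Baptiste (20 Jul 2002).
Among Amari, Novak and Andersen, Dean of a regional group before not a regional dean: Amari (Dean of a regional group) before Novak and Andersen (not a regional dean).
Among Novak and Andersen, by date of presenting credentials (earlier first): Novak (4 Sep 2013) before Andersen (10 Jul 2019).
Full order: Lindqvist, Adeyemi, Delgado, Baptiste, Amari, Novak, Andersen.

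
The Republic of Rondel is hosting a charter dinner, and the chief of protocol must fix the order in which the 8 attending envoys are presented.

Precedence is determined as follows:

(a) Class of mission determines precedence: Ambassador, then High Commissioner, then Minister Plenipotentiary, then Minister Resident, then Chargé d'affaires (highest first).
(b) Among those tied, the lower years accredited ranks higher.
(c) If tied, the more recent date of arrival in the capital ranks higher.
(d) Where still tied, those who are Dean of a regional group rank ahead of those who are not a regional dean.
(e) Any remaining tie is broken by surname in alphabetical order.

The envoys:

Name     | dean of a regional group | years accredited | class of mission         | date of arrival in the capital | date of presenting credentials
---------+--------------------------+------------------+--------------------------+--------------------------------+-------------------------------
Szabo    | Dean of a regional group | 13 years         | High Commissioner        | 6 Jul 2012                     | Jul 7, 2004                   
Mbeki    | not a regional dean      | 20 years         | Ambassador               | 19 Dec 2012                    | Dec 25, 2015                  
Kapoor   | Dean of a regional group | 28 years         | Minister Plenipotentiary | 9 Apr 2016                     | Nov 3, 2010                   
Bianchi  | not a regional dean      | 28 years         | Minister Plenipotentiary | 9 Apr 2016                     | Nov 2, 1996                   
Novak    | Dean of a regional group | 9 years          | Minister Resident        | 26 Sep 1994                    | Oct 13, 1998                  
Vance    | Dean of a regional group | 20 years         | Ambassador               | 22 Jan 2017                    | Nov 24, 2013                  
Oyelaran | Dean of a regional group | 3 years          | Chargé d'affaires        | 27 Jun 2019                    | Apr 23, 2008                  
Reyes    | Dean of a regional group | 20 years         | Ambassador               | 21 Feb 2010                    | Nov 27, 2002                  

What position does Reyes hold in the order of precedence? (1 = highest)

By class of mission: Vance, Mbeki and Reyes (Ambassador); then Szabo (High Commissioner); then Kapoor and Bianchi (Minister Plenipotentiary); then Novak (Minister Resident); then Oyelaran (Chargé d'affaires).
Vance, Mbeki and Reyes all have years accredited 20 years, so the next rule applies.
Among Vance, Mbeki and Reyes, by date of arrival in the capital (later first): Vance (22 Jan 2017) before Mbeki (19 Dec 2012) before Reyes (21 Feb 2010).
Kapoor and Bianchi both have years accredited 28 years, so the next rule applies.
Kapoor and Bianchi both have date of arrival in the capital 9 Apr 2016, so the next rule applies.
Among Kapoor and Bianchi, Dean of a regional group before not a regional dean: Kapoor (Dean of a regional group) before Bianchi (not a regional dean).
Order: Vance, Mbeki, Reyes, Szabo, Kapoor, Bianchi, Novak, Oyelaran. So position 3.

3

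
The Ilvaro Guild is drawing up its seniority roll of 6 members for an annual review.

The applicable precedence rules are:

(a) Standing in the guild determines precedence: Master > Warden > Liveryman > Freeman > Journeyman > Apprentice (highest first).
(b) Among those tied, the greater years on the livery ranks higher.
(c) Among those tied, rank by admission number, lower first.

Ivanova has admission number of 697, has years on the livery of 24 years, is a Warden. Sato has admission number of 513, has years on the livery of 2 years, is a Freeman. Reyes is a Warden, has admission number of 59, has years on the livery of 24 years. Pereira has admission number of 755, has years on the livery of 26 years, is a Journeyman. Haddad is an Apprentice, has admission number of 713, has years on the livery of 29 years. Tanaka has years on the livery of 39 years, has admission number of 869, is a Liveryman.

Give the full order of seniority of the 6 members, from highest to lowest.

Reyes, Ivanova, Tanaka, Sato, Pereira, Haddad

By standing in the guild: Reyes and Ivanova (Warden); then Tanaka (Liveryman); then Sato (Freeman); then Pereira (Journeyman); then Haddad (Apprentice).
Reyes and Ivanova both have years on the livery 24 years, so the next rule applies.
Among Reyes and Ivanova, by admission number (lower first): Reyes (59) before Ivanova (697).
Full order: Reyes, Ivanova, Tanaka, Sato, Pereira, Haddad.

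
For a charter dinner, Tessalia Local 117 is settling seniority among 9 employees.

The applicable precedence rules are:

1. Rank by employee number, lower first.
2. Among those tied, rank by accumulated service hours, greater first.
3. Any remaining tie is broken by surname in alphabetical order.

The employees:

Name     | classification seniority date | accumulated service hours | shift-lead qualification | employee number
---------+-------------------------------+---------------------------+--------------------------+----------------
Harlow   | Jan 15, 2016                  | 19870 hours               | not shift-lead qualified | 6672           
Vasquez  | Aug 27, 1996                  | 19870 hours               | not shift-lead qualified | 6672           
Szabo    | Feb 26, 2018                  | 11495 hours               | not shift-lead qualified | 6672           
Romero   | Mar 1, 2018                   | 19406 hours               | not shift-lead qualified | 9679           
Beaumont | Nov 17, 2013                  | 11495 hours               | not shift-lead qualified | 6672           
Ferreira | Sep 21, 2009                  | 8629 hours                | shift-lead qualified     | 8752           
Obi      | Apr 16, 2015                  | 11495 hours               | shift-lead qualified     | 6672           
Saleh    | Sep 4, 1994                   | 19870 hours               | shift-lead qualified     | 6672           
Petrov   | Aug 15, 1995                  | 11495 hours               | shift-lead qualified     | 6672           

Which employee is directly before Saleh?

Harlow

By employee number (lower first): Harlow, Saleh, Vasquez, Beaumont, Obi, Petrov and Szabo (each 6672); then Ferreira (8752); then Romero (9679).
Among Harlow, Saleh, Vasquez, Beaumont, Obi, Petrov and Szabo, by accumulated service hours (higher first): Harlow, Saleh and Vasquez (19870 hours) before Beaumont, Obi, Petrov and Szabo (11495 hours).
Among Harlow, Saleh and Vasquez, alphabetically by surname: Harlow before Saleh before Vasquez.
Among Beaumont, Obi, Petrov and Szabo, alphabetically by surname: Beaumont before Obi before Petrov before Szabo.
Order: Harlow, Saleh, Vasquez, Beaumont, Obi, Petrov, Szabo, Ferreira, Romero.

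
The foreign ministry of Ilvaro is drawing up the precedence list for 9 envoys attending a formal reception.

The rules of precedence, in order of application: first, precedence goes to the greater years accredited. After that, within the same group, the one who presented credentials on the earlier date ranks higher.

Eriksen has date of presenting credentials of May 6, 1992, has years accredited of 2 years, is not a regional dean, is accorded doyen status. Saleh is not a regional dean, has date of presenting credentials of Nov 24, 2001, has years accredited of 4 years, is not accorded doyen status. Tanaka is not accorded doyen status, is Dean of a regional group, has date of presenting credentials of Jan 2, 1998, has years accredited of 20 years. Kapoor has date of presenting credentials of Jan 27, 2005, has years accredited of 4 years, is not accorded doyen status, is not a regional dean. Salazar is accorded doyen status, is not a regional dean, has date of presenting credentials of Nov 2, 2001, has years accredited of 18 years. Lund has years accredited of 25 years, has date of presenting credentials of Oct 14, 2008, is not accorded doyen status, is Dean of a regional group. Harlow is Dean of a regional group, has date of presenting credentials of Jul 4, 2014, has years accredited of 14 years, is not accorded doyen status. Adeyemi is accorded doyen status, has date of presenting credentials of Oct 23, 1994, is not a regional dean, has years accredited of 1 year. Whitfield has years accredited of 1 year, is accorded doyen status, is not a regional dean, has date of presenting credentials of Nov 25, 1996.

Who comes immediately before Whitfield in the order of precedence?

By years accredited (higher first): Lund (25 years); then Tanaka (20 years); then Salazar (18 years); then Harlow (14 years); then Saleh and Kapoor (both 4 years); then Eriksen (2 years); then Adeyemi and Whitfield (both 1 year).
Among Saleh and Kapoor, by date of presenting credentials (earlier first): Saleh (Nov 24, 2001) before Kapoor (Jan 27, 2005).
Among Adeyemi and Whitfield, by date of presenting credentials (earlier first): Adeyemi (Oct 23, 1994) before Whitfield (Nov 25, 1996).
Order: Lund, Tanaka, Salazar, Harlow, Saleh, Kapoor, Eriksen, Adeyemi, Whitfield.

Adeyemi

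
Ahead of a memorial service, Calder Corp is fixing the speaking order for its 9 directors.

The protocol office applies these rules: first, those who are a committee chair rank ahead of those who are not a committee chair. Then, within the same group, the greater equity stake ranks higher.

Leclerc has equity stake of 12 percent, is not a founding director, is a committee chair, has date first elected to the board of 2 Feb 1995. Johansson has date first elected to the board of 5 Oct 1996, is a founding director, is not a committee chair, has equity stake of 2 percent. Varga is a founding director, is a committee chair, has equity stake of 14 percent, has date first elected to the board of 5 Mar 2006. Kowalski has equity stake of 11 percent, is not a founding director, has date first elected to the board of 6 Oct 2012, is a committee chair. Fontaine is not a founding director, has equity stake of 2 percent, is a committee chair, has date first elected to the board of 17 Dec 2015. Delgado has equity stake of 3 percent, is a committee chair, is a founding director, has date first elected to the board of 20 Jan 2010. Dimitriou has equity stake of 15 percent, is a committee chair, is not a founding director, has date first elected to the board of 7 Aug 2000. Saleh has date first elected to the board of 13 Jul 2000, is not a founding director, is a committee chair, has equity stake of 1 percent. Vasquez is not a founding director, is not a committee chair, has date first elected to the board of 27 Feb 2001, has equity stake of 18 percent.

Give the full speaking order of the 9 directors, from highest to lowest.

Dimitriou, Varga, Leclerc, Kowalski, Delgado, Fontaine, Saleh, Vasquez, Johansson

By the first rule: Dimitriou, Varga, Leclerc, Kowalski, Delgado, Fontaine and Saleh (each a committee chair); then Vasquez and Johansson (both not a committee chair).
Among Dimitriou, Varga, Leclerc, Kowalski, Delgado, Fontaine and Saleh, by equity stake (higher first): Dimitriou (15 percent) before Varga (14 percent) before Leclerc (12 percent) before Kowalski (11 percent) before Delgado (3 percent) before Fontaine (2 percent) before Saleh (1 percent).
Among Vasquez and Johansson, by equity stake (higher first): Vasquez (18 percent) before Johansson (2 percent).
Full order: Dimitriou, Varga, Leclerc, Kowalski, Delgado, Fontaine, Saleh, Vasquez, Johansson.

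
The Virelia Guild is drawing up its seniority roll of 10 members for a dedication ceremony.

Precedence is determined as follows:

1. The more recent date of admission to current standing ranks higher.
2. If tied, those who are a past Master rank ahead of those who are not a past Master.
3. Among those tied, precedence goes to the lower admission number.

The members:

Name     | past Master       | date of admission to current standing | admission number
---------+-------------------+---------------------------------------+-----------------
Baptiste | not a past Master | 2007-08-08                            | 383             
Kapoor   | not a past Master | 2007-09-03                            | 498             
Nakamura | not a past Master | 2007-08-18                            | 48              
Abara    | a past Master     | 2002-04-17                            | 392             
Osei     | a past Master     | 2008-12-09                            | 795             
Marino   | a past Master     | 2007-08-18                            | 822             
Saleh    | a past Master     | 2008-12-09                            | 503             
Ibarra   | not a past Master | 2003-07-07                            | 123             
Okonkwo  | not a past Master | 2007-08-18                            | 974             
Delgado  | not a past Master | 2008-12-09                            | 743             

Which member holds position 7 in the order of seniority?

By date of admission to current standing (later first): Saleh, Osei and Delgado (each 2008-12-09); then Kapoor (2007-09-03); then Marino, Nakamura and Okonkwo (each 2007-08-18); then Baptiste (2007-08-08); then Ibarra (2003-07-07); then Abara (2002-04-17).
Among Saleh, Osei and Delgado, a past Master before not a past Master: Saleh and Osei (a past Master) before Delgado (not a past Master).
Among Saleh and Osei, by admission number (lower first): Saleh (503) before Osei (795).
Among Marino, Nakamura and Okonkwo, a past Master before not a past Master: Marino (a past Master) before Nakamura and Okonkwo (not a past Master).
Among Nakamura and Okonkwo, by admission number (lower first): Nakamura (48) before Okonkwo (974).
Order: Saleh, Osei, Delgado, Kapoor, Marino, Nakamura, Okonkwo, Baptiste, Ibarra, Abara.

Okonkwo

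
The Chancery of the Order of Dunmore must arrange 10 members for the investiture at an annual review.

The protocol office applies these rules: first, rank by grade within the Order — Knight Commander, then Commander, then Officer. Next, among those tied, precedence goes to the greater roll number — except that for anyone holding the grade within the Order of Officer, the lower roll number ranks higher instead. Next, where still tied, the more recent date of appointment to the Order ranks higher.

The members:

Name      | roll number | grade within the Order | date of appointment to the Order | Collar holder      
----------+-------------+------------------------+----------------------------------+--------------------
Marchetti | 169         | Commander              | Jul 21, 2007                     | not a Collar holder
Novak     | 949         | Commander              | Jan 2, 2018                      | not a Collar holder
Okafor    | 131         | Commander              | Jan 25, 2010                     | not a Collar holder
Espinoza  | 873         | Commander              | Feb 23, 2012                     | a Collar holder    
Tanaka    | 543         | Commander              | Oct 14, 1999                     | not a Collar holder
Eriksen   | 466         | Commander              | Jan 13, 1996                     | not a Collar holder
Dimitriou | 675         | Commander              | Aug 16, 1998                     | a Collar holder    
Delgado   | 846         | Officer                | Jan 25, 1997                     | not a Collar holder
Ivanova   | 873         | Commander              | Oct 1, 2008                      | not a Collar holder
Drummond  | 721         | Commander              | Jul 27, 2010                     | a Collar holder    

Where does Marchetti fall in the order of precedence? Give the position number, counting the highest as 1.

8

By grade within the Order: Novak, Espinoza, Ivanova, Drummond, Dimitriou, Tanaka, Eriksen, Marchetti and Okafor (Commander); then Delgado (Officer).
Among Novak, Espinoza, Ivanova, Drummond, Dimitriou, Tanaka, Eriksen, Marchetti and Okafor, by roll number (higher first): Novak (949) before Espinoza and Ivanova (873) before Drummond (721) before Dimitriou (675) before Tanaka (543) before Eriksen (466) before Marchetti (169) before Okafor (131).
Among Espinoza and Ivanova, by date of appointment to the Order (later first): Espinoza (Feb 23, 2012) before Ivanova (Oct 1, 2008).
Order: Novak, Espinoza, Ivanova, Drummond, Dimitriou, Tanaka, Eriksen, Marchetti, Okafor, Delgado. So position 8.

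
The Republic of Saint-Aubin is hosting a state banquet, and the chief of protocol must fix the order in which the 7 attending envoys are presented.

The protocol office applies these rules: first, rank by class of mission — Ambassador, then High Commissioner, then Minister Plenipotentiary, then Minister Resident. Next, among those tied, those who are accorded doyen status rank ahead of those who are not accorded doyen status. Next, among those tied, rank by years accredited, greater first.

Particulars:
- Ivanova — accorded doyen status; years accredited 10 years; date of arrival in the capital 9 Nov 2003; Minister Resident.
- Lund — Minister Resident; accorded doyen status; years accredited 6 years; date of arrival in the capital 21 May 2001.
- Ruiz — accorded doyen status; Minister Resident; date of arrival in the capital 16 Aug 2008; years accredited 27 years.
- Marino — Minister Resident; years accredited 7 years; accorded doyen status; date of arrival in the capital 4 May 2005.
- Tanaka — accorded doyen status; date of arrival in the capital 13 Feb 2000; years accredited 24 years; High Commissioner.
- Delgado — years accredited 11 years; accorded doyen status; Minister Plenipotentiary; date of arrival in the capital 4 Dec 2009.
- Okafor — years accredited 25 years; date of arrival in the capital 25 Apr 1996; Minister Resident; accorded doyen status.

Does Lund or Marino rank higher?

By class of mission: Tanaka (High Commissioner); then Delgado (Minister Plenipotentiary); then Ruiz, Okafor, Ivanova, Marino and Lund (Minister Resident).
Ruiz, Okafor, Ivanova, Marino and Lund are each accorded doyen status, so the next rule applies.
Among Ruiz, Okafor, Ivanova, Marino and Lund, by years accredited (higher first): Ruiz (27 years) before Okafor (25 years) before Ivanova (10 years) before Marino (7 years) before Lund (6 years).
So Marino takes precedence.

Marino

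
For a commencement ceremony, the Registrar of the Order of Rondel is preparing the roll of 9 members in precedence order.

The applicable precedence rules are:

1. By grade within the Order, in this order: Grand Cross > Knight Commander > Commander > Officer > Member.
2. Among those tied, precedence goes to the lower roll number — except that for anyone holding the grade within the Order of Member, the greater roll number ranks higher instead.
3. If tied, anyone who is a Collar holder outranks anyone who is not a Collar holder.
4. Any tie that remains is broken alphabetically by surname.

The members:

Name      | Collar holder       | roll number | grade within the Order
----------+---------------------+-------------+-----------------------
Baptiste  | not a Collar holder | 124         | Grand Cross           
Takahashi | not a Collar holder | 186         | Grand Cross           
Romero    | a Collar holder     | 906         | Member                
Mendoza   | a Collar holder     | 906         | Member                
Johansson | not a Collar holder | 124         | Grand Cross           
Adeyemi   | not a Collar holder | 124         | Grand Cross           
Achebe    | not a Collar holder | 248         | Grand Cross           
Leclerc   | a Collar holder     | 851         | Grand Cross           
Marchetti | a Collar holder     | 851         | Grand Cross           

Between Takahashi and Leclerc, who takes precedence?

By grade within the Order: Adeyemi, Baptiste, Johansson, Takahashi, Achebe, Leclerc and Marchetti (Grand Cross); then Mendoza and Romero (Member).
Among Adeyemi, Baptiste, Johansson, Takahashi, Achebe, Leclerc and Marchetti, by roll number (lower first): Adeyemi, Baptiste and Johansson (124) before Takahashi (186) before Achebe (248) before Leclerc and Marchetti (851).
Adeyemi, Baptiste and Johansson are each not a Collar holder, so the next rule applies.
Among Adeyemi, Baptiste and Johansson, alphabetically by surname: Adeyemi before Baptiste before Johansson.
Leclerc and Marchetti are each a Collar holder, so the next rule applies.
Among Leclerc and Marchetti, alphabetically by surname: Leclerc before Marchetti.
Mendoza and Romero both have roll number 906, so the next rule applies.
Mendoza and Romero are each a Collar holder, so the next rule applies.
Among Mendoza and Romero, alphabetically by surname: Mendoza before Romero.
So Takahashi takes precedence.

Takahashi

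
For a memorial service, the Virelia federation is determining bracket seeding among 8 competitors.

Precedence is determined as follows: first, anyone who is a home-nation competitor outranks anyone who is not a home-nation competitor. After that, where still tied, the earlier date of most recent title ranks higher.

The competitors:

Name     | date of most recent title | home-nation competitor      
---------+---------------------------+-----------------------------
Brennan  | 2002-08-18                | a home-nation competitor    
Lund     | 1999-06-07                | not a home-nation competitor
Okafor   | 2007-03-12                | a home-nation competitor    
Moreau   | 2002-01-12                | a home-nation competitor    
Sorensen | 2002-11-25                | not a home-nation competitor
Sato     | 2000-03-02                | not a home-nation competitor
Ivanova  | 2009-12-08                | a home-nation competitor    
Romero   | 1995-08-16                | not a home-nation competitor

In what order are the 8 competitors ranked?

By the first rule: Moreau, Brennan, Okafor and Ivanova (each a home-nation competitor); then Romero, Lund, Sato and Sorensen (each not a home-nation competitor).
Among Moreau, Brennan, Okafor and Ivanova, by date of most recent title (earlier first): Moreau (2002-01-12) before Brennan (2002-08-18) before Okafor (2007-03-12) before Ivanova (2009-12-08).
Among Romero, Lund, Sato and Sorensen, by date of most recent title (earlier first): Romero (1995-08-16) before Lund (1999-06-07) before Sato (2000-03-02) before Sorensen (2002-11-25).
Full order: Moreau, Brennan, Okafor, Ivanova, Romero, Lund, Sato, Sorensen.

Moreau, Brennan, Okafor, Ivanova, Romero, Lund, Sato, Sorensen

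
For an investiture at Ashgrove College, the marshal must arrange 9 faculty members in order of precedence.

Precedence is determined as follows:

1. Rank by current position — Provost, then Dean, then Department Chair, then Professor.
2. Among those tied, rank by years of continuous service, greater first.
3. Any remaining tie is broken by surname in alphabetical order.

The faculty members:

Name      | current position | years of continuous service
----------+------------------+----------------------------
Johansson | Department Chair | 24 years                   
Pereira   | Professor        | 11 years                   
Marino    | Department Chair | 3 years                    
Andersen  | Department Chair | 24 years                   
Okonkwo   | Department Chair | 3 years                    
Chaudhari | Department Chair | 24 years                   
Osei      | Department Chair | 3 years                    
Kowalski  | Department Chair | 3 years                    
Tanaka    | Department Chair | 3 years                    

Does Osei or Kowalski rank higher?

By current position: Andersen, Chaudhari, Johansson, Kowalski, Marino, Okonkwo, Osei and Tanaka (Department Chair); then Pereira (Professor).
Among Andersen, Chaudhari, Johansson, Kowalski, Marino, Okonkwo, Osei and Tanaka, by years of continuous service (higher first): Andersen, Chaudhari and Johansson (24 years) before Kowalski, Marino, Okonkwo, Osei and Tanaka (3 years).
Among Andersen, Chaudhari and Johansson, alphabetically by surname: Andersen before Chaudhari before Johansson.
Among Kowalski, Marino, Okonkwo, Osei and Tanaka, alphabetically by surname: Kowalski before Marino before Okonkwo before Osei before Tanaka.
So Kowalski takes precedence.

Kowalski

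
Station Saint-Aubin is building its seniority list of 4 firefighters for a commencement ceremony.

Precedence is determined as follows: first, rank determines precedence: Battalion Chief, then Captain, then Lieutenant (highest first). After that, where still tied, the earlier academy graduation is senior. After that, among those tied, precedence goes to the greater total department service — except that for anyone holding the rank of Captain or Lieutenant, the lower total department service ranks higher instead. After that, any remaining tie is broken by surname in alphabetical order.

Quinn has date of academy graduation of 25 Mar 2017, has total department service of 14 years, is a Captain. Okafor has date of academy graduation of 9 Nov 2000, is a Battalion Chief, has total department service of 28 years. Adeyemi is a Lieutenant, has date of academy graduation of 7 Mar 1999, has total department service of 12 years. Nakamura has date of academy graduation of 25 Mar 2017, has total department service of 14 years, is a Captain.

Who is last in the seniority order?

Adeyemi

By rank: Okafor (Battalion Chief); then Nakamura and Quinn (Captain); then Adeyemi (Lieutenant).
Nakamura and Quinn both have date of academy graduation 25 Mar 2017, so the next rule applies.
Nakamura and Quinn both have total department service 14 years, so the next rule applies.
Among Nakamura and Quinn, alphabetically by surname: Nakamura before Quinn.
Order: Okafor, Nakamura, Quinn, Adeyemi.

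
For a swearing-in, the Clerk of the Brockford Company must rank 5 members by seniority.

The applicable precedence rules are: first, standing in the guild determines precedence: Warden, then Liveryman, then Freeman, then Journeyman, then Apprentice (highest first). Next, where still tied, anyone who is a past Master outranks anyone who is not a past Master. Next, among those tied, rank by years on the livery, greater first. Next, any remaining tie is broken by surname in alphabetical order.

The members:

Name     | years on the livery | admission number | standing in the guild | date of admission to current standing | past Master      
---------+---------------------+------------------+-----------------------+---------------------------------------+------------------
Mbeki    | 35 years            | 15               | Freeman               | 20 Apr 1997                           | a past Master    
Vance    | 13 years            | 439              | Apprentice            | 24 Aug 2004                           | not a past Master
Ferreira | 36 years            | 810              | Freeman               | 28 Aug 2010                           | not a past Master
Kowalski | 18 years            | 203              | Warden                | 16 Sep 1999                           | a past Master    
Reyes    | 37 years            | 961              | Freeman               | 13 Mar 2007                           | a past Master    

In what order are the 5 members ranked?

By standing in the guild: Kowalski (Warden); then Reyes, Mbeki and Ferreira (Freeman); then Vance (Apprentice).
Among Reyes, Mbeki and Ferreira, a past Master before not a past Master: Reyes and Mbeki (a past Master) before Ferreira (not a past Master).
Among Reyes and Mbeki, by years on the livery (higher first): Reyes (37 years) before Mbeki (35 years).
Full order: Kowalski, Reyes, Mbeki, Ferreira, Vance.

Kowalski, Reyes, Mbeki, Ferreira, Vance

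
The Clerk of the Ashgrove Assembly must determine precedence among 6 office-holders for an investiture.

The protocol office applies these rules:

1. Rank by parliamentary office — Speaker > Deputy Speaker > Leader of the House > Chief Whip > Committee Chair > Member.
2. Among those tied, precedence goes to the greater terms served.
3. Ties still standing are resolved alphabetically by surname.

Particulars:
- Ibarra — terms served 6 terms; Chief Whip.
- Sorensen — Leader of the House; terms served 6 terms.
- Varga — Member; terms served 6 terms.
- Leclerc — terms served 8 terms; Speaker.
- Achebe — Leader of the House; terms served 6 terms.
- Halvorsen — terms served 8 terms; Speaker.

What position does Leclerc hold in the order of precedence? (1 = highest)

By parliamentary office: Halvorsen and Leclerc (Speaker); then Achebe and Sorensen (Leader of the House); then Ibarra (Chief Whip); then Varga (Member).
Halvorsen and Leclerc both have terms served 8 terms, so the next rule applies.
Among Halvorsen and Leclerc, alphabetically by surname: Halvorsen before Leclerc.
Achebe and Sorensen both have terms served 6 terms, so the next rule applies.
Among Achebe and Sorensen, alphabetically by surname: Achebe before Sorensen.
Order: Halvorsen, Leclerc, Achebe, Sorensen, Ibarra, Varga. So position 2.

2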